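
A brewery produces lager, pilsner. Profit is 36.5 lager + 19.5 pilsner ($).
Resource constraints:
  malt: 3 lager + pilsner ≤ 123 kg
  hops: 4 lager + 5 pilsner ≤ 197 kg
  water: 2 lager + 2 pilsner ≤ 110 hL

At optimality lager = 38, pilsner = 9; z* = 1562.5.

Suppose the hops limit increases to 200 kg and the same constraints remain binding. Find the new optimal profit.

1568.5

At the optimum: malt uses 123 of 123 (binding); hops uses 197 of 197 (binding); water uses 94 of 110 (slack = 16).
Since water is not tight, its dual is 0.
From A_Bᵀ y = c: 3·y_malt + 4·y_hops = 36.5; 1·y_malt + 5·y_hops = 19.5.
→ y_malt = 9.5 and y_hops = 2.
Δz = y_hops·Δb = 2 × (3) = 6, so new z* = 1562.5 + 6 = 1568.5.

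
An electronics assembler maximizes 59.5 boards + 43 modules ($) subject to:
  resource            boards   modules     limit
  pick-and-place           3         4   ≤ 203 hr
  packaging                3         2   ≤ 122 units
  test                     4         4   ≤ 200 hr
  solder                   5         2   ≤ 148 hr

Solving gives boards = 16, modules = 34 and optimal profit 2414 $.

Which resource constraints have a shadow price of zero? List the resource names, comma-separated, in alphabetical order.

packaging, pick-and-place

pick-and-place: 184/203 (slack 19)
packaging: 116/122 (slack 6)
test: 200/200 (binding)
solder: 148/148 (binding)
By complementary slackness, a constraint with positive slack has shadow price 0 → packaging, pick-and-place.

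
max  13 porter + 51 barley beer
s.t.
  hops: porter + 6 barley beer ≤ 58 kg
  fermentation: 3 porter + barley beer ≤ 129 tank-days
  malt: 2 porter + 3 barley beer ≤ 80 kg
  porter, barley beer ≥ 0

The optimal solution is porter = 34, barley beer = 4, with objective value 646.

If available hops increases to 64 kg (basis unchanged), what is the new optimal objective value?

688

At the optimum: hops uses 58 of 58 (binding); fermentation uses 106 of 129 (slack = 23); malt uses 80 of 80 (binding).
By complementary slackness, y = 0 for the non-binding constraint.
From A_Bᵀ y = c: 1·y_hops + 2·y_malt = 13; 6·y_hops + 3·y_malt = 51.
→ y_hops = 7 and y_malt = 3.
Δz = y_hops·Δb = 7 × (6) = 42, so new z* = 646 + 42 = 688.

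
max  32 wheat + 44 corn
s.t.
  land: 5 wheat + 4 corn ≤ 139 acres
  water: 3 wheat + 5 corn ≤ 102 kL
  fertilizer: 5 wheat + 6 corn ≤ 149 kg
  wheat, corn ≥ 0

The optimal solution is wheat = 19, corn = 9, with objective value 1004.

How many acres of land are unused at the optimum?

land used = 5·19 + 4·9 = 131; slack = 139 − 131 = 8.

8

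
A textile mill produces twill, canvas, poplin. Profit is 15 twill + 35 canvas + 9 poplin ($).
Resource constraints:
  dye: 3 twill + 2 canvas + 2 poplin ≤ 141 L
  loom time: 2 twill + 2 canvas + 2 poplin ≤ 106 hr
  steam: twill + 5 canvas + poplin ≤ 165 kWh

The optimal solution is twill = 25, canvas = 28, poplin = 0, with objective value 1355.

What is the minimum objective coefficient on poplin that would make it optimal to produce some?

At the optimum: dye uses 131 of 141 (slack = 10); loom time uses 106 of 106 (binding); steam uses 165 of 165 (binding).
Slack constraints have shadow price 0 (complementary slackness).
From A_Bᵀ y = c: 2·y_loom time + 1·y_steam = 15; 2·y_loom time + 5·y_steam = 35.
Solving: y_loom time = 5, y_steam = 5.
poplin enters the basis when its profit ≥ yᵀa₃ = 5·2 + 5·1 = 15.

15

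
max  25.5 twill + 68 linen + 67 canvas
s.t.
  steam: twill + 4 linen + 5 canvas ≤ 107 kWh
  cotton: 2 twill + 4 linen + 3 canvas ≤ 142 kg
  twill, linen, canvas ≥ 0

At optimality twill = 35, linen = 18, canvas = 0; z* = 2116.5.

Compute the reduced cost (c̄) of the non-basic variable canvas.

-1

At the optimum: steam uses 107 of 107 (binding); cotton uses 142 of 142 (binding).
From A_Bᵀ y = c: 1·y_steam + 2·y_cotton = 25.5; 4·y_steam + 4·y_cotton = 68.
This yields shadow prices y_steam = 8.5, y_cotton = 8.5.
Reduced cost of canvas: c₃ − yᵀa₃ = 67 − (8.5·5 + 8.5·3) = 67 − 68 = -1.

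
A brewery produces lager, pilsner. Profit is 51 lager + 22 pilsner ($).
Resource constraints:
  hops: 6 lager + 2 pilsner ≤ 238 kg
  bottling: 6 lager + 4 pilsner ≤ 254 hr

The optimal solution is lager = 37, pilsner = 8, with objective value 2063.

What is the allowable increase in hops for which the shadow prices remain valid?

16

Binding constraints: hops, bottling. The basis is B = [[6,2],[6,4]] with det 12.
Per unit increase in hops, x* moves by d = (0.3333, -0.5).
The basis stays optimal until pilsner reaches 0; allowable increase = 16 kg.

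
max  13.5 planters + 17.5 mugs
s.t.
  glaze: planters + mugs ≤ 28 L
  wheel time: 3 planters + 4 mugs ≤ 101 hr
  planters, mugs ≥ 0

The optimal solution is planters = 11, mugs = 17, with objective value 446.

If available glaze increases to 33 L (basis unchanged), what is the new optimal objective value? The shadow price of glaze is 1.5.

453.5

Δb = 5, so new z* = 446 + (1.5)·(5) = 446 + 7.5 = 453.5.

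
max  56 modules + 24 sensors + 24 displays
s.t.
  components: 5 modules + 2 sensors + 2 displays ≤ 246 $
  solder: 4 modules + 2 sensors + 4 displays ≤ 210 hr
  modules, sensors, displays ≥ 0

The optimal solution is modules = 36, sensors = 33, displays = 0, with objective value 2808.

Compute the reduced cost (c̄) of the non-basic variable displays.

At the optimum: components uses 246 of 246 (binding); solder uses 210 of 210 (binding).
From A_Bᵀ y = c: 5·y_components + 4·y_solder = 56; 2·y_components + 2·y_solder = 24.
Solving: y_components = 8, y_solder = 4.
Reduced cost of displays: c₃ − yᵀa₃ = 24 − (8·2 + 4·4) = 24 − 32 = -8.

-8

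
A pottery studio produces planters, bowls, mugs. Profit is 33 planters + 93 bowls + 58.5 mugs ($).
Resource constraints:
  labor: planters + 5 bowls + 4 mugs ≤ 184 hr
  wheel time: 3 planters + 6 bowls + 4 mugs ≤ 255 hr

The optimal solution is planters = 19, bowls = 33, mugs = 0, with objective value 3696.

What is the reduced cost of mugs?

Both labor and wheel time are binding at x*.
The binding rows give the dual system: 1·y_labor + 3·y_wheel time = 33 and 5·y_labor + 6·y_wheel time = 93.
This yields shadow prices y_labor = 9, y_wheel time = 8.
Reduced cost of mugs: c₃ − yᵀa₃ = 58.5 − (9·4 + 8·4) = 58.5 − 68 = -9.5.

-9.5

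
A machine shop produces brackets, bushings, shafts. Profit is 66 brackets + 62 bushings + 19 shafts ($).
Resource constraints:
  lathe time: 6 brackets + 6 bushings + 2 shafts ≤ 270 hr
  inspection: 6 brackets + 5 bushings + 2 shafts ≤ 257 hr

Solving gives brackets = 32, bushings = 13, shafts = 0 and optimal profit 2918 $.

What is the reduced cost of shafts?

-3

Both lathe time and inspection are binding at x*.
Dual feasibility on the basic columns requires 6·y_lathe time + 6·y_inspection = 66, 6·y_lathe time + 5·y_inspection = 62.
This yields shadow prices y_lathe time = 7, y_inspection = 4.
Reduced cost of shafts: c₃ − yᵀa₃ = 19 − (7·2 + 4·2) = 19 − 22 = -3.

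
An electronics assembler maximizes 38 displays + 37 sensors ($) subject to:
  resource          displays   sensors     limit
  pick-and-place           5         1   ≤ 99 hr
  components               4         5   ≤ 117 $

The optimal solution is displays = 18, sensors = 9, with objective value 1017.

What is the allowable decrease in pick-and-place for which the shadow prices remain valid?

Binding constraints: pick-and-place, components. The basis is B = [[5,1],[4,5]] with det 21.
Per unit decrease in pick-and-place, x* moves by d = (-0.2381, 0.1905).
The basis stays optimal until displays reaches 0; allowable decrease = 75.6 hr.

75.6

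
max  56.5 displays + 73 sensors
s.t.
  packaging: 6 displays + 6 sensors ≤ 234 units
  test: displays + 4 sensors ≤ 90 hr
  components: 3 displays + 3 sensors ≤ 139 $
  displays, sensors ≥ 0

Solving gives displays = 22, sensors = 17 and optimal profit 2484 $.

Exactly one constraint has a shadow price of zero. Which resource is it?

components

packaging: 234/234 (binding)
test: 90/90 (binding)
components: 117/139 (slack 22)
By complementary slackness, a constraint with positive slack has shadow price 0 → components.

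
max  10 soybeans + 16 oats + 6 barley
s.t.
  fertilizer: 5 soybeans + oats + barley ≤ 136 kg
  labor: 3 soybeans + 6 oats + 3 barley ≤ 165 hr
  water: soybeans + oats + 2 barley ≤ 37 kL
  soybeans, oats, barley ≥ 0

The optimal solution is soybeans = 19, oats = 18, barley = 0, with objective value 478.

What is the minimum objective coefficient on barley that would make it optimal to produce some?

Binding: labor and water. Non-binding: fertilizer (23 unused).
Slack constraints have shadow price 0 (complementary slackness).
From A_Bᵀ y = c: 3·y_labor + 1·y_water = 10; 6·y_labor + 1·y_water = 16.
Solving: y_labor = 2, y_water = 4.
barley enters the basis when its profit ≥ yᵀa₃ = 2·3 + 4·2 = 14.

14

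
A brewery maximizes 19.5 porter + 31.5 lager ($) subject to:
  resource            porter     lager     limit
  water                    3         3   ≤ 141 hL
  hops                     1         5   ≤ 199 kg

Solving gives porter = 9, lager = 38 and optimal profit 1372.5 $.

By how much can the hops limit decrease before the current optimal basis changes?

152

Binding constraints: water, hops. The basis is B = [[3,3],[1,5]] with det 12.
Per unit decrease in hops, x* moves by d = (0.25, -0.25).
The basis stays optimal until lager reaches 0; allowable decrease = 152 kg.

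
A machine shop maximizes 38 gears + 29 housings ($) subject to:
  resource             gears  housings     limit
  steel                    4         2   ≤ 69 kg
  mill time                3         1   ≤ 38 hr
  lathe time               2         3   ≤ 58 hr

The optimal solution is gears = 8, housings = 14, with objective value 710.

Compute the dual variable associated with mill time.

Binding: mill time and lathe time. Non-binding: steel (9 unused).
Since steel is not tight, its dual is 0.
The binding rows give the dual system: 3·y_mill time + 2·y_lathe time = 38 and 1·y_mill time + 3·y_lathe time = 29.
Solving: y_mill time = 8, y_lathe time = 7.
Shadow price of mill time = 8.

8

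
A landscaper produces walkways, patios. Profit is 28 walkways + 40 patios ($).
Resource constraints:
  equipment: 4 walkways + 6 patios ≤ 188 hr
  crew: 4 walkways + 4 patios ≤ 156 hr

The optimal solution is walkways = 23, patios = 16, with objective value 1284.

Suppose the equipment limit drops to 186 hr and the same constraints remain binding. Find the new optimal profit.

Both equipment and crew are binding at x*.
From A_Bᵀ y = c: 4·y_equipment + 4·y_crew = 28; 6·y_equipment + 4·y_crew = 40.
Solving: y_equipment = 6, y_crew = 1.
Δz = y_equipment·Δb = 6 × (-2) = -12, so new z* = 1284 − 12 = 1272.

1272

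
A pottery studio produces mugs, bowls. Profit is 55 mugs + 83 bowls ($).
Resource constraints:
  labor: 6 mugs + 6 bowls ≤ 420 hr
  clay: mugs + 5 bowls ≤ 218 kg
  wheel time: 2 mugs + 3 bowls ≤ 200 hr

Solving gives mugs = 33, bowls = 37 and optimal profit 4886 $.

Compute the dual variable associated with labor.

Binding: labor and clay. Non-binding: wheel time (23 unused).
Slack constraints have shadow price 0 (complementary slackness).
Dual feasibility on the basic columns requires 6·y_labor + 1·y_clay = 55, 6·y_labor + 5·y_clay = 83.
→ y_labor = 8 and y_clay = 7.
Shadow price of labor = 8.

8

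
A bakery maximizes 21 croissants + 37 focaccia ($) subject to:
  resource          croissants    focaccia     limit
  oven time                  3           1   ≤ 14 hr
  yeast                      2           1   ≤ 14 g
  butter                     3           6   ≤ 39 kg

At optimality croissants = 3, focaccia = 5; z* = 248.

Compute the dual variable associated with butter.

6

Check each constraint at x*: oven time 14/14 (tight); yeast 11/14 (slack 3); butter 39/39 (tight).
By complementary slackness, y = 0 for the non-binding constraint.
From A_Bᵀ y = c: 3·y_oven time + 3·y_butter = 21; 1·y_oven time + 6·y_butter = 37.
This yields shadow prices y_oven time = 1, y_butter = 6.
Shadow price of butter = 6.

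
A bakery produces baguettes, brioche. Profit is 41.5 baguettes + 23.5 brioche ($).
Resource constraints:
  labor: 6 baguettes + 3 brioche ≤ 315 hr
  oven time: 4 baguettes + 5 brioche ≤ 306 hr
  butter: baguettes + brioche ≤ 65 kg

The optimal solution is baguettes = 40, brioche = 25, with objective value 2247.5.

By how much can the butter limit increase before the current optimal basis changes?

3.5

Binding constraints: labor, butter. The basis is B = [[6,3],[1,1]] with det 3.
Per unit increase in butter, x* moves by d = (-1, 2).
The basis stays optimal until oven time becomes binding; allowable increase = 3.5 kg.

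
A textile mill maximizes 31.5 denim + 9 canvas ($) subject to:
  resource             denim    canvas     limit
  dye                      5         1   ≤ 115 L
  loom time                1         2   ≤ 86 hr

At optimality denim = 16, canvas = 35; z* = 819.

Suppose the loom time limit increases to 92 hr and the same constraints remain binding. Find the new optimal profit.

828

Both dye and loom time are binding at x*.
The binding rows give the dual system: 5·y_dye + 1·y_loom time = 31.5 and 1·y_dye + 2·y_loom time = 9.
This yields shadow prices y_dye = 6, y_loom time = 1.5.
Δz = y_loom time·Δb = 1.5 × (6) = 9, so new z* = 819 + 9 = 828.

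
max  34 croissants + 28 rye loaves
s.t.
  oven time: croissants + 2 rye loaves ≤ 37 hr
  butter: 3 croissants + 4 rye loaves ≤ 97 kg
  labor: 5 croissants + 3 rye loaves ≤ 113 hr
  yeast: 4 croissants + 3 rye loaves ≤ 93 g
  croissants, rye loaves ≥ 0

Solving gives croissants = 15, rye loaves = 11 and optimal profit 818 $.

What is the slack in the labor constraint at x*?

labor used = 5·15 + 3·11 = 108; slack = 113 − 108 = 5.

5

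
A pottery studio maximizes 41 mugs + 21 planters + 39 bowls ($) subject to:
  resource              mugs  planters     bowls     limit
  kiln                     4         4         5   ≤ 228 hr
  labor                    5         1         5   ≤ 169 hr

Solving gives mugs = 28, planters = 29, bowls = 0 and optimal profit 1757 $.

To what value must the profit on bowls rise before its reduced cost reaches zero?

Check each constraint at x*: kiln 228/228 (tight); labor 169/169 (tight).
Dual feasibility on the basic columns requires 4·y_kiln + 5·y_labor = 41, 4·y_kiln + 1·y_labor = 21.
Solving: y_kiln = 4, y_labor = 5.
bowls enters the basis when its profit ≥ yᵀa₃ = 4·5 + 5·5 = 45.

45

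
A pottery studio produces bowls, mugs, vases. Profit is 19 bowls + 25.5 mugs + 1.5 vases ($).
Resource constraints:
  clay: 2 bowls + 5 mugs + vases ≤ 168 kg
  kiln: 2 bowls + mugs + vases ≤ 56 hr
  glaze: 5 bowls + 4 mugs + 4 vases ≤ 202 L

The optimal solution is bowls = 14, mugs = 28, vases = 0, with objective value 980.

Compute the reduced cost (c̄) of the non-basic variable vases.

At the optimum: clay uses 168 of 168 (binding); kiln uses 56 of 56 (binding); glaze uses 182 of 202 (slack = 20).
Since glaze is not tight, its dual is 0.
From A_Bᵀ y = c: 2·y_clay + 2·y_kiln = 19; 5·y_clay + 1·y_kiln = 25.5.
Solving: y_clay = 4, y_kiln = 5.5.
Reduced cost of vases: c₃ − yᵀa₃ = 1.5 − (4·1 + 5.5·1) = 1.5 − 9.5 = -8.

-8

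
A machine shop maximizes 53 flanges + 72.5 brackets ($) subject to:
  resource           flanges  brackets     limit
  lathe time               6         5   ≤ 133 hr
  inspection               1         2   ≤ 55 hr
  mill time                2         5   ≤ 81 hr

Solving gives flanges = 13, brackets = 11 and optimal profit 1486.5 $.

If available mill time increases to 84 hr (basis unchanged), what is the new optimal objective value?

At the optimum: lathe time uses 133 of 133 (binding); inspection uses 35 of 55 (slack = 20); mill time uses 81 of 81 (binding).
Since inspection is not tight, its dual is 0.
The binding rows give the dual system: 6·y_lathe time + 2·y_mill time = 53 and 5·y_lathe time + 5·y_mill time = 72.5.
This yields shadow prices y_lathe time = 6, y_mill time = 8.5.
Δz = y_mill time·Δb = 8.5 × (3) = 25.5, so new z* = 1486.5 + 25.5 = 1512.

1512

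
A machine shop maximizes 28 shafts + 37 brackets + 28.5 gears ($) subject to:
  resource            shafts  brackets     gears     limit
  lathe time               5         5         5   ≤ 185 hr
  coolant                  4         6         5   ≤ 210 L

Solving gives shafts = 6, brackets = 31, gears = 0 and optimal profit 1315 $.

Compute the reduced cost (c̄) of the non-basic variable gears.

Both lathe time and coolant are binding at x*.
The binding rows give the dual system: 5·y_lathe time + 4·y_coolant = 28 and 5·y_lathe time + 6·y_coolant = 37.
This yields shadow prices y_lathe time = 2, y_coolant = 4.5.
Reduced cost of gears: c₃ − yᵀa₃ = 28.5 − (2·5 + 4.5·5) = 28.5 − 32.5 = -4.

-4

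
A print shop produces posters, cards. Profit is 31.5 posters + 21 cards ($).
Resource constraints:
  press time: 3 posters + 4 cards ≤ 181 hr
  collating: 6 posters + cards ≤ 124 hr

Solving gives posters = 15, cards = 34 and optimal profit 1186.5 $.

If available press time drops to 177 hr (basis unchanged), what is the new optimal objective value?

Both press time and collating are binding at x*.
From A_Bᵀ y = c: 3·y_press time + 6·y_collating = 31.5; 4·y_press time + 1·y_collating = 21.
Solving: y_press time = 4.5, y_collating = 3.
Δz = y_press time·Δb = 4.5 × (-4) = -18, so new z* = 1186.5 − 18 = 1168.5.

1168.5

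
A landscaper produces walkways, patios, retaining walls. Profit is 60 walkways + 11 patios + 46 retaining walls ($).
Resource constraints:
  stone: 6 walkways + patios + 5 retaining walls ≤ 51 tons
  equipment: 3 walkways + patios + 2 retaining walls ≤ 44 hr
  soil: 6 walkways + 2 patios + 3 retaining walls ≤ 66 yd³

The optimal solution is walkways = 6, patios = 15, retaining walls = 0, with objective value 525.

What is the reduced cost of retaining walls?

-2

Binding: stone and soil. Non-binding: equipment (11 unused).
Since equipment is not tight, its dual is 0.
Dual feasibility on the basic columns requires 6·y_stone + 6·y_soil = 60, 1·y_stone + 2·y_soil = 11.
→ y_stone = 9 and y_soil = 1.
Reduced cost of retaining walls: c₃ − yᵀa₃ = 46 − (9·5 + 1·3) = 46 − 48 = -2.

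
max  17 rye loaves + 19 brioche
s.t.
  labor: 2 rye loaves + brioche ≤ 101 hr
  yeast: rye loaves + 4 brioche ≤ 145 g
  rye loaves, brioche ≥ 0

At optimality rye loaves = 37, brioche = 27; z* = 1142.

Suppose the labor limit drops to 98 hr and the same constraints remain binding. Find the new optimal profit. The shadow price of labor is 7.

1121

Δb = -3, so new z* = 1142 + (7)·(-3) = 1142 − 21 = 1121.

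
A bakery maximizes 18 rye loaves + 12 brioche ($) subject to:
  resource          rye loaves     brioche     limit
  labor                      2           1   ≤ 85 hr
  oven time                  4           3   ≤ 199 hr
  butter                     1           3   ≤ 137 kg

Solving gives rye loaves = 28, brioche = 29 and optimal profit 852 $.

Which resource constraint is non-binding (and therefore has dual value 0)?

labor: 85/85 (binding)
oven time: 199/199 (binding)
butter: 115/137 (slack 22)
By complementary slackness, a constraint with positive slack has shadow price 0 → butter.

butter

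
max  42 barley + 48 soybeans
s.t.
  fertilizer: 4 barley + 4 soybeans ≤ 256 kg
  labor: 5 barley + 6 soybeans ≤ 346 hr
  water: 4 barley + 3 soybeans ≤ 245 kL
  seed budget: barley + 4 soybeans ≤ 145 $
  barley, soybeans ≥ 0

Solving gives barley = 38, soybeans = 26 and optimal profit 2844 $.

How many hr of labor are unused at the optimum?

0

labor used = 5·38 + 6·26 = 346; slack = 346 − 346 = 0.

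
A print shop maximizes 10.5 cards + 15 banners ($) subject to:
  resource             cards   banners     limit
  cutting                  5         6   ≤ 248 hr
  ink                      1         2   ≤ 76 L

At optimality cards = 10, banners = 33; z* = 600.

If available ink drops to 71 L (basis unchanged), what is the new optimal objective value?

Both cutting and ink are binding at x*.
From A_Bᵀ y = c: 5·y_cutting + 1·y_ink = 10.5; 6·y_cutting + 2·y_ink = 15.
→ y_cutting = 1.5 and y_ink = 3.
Δz = y_ink·Δb = 3 × (-5) = -15, so new z* = 600 − 15 = 585.

585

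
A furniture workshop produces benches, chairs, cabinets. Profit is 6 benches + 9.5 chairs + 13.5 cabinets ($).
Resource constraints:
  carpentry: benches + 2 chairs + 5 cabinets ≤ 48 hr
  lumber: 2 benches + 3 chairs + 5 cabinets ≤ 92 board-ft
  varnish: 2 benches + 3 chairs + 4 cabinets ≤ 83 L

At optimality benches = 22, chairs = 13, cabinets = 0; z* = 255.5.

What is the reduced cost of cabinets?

Check each constraint at x*: carpentry 48/48 (tight); lumber 83/92 (slack 9); varnish 83/83 (tight).
By complementary slackness, y = 0 for the non-binding constraint.
From A_Bᵀ y = c: 1·y_carpentry + 2·y_varnish = 6; 2·y_carpentry + 3·y_varnish = 9.5.
→ y_carpentry = 1 and y_varnish = 2.5.
Reduced cost of cabinets: c₃ − yᵀa₃ = 13.5 − (1·5 + 2.5·4) = 13.5 − 15 = -1.5.

-1.5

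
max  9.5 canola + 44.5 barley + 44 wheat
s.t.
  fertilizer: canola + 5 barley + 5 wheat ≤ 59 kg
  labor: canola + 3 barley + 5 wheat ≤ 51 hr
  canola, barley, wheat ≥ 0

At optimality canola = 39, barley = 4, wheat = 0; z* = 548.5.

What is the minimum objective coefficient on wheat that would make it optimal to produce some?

Both fertilizer and labor are binding at x*.
Dual feasibility on the basic columns requires 1·y_fertilizer + 1·y_labor = 9.5, 5·y_fertilizer + 3·y_labor = 44.5.
Solving: y_fertilizer = 8, y_labor = 1.5.
wheat enters the basis when its profit ≥ yᵀa₃ = 8·5 + 1.5·5 = 47.5.

47.5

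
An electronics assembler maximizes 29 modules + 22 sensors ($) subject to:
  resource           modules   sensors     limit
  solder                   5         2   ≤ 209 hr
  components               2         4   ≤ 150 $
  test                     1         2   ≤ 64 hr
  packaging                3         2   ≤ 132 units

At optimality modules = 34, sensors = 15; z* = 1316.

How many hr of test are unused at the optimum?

test used = 1·34 + 2·15 = 64; slack = 64 − 64 = 0.

0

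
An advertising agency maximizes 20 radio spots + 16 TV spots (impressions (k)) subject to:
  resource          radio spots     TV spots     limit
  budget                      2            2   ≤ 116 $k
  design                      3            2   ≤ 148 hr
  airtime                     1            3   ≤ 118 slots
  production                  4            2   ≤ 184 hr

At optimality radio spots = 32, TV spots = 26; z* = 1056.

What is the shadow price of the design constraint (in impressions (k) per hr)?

Check each constraint at x*: budget 116/116 (tight); design 148/148 (tight); airtime 110/118 (slack 8); production 180/184 (slack 4).
By complementary slackness, y = 0 for the non-binding constraints.
Dual feasibility on the basic columns requires 2·y_budget + 3·y_design = 20, 2·y_budget + 2·y_design = 16.
→ y_budget = 4 and y_design = 4.
Shadow price of design = 4.

4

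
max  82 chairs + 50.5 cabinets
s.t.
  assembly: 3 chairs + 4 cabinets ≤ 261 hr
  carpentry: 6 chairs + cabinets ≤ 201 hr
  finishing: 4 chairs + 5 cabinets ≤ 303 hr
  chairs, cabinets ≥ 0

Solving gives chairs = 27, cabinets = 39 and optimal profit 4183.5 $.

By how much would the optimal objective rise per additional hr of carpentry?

8

Check each constraint at x*: assembly 237/261 (slack 24); carpentry 201/201 (tight); finishing 303/303 (tight).
Since assembly is not tight, its dual is 0.
Dual feasibility on the basic columns requires 6·y_carpentry + 4·y_finishing = 82, 1·y_carpentry + 5·y_finishing = 50.5.
This yields shadow prices y_carpentry = 8, y_finishing = 8.5.
Shadow price of carpentry = 8.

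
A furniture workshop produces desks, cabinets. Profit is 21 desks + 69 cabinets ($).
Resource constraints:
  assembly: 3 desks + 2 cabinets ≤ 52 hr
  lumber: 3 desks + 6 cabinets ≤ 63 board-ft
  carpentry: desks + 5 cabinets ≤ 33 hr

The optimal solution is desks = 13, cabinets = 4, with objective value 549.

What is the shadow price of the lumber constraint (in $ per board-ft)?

Binding: lumber and carpentry. Non-binding: assembly (5 unused).
Since assembly is not tight, its dual is 0.
From A_Bᵀ y = c: 3·y_lumber + 1·y_carpentry = 21; 6·y_lumber + 5·y_carpentry = 69.
This yields shadow prices y_lumber = 4, y_carpentry = 9.
Shadow price of lumber = 4.

4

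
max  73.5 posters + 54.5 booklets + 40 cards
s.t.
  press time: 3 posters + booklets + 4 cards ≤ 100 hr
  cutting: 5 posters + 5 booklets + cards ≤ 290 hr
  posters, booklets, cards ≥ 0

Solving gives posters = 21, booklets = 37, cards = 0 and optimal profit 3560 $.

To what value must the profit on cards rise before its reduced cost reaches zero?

47

Both press time and cutting are binding at x*.
Dual feasibility on the basic columns requires 3·y_press time + 5·y_cutting = 73.5, 1·y_press time + 5·y_cutting = 54.5.
→ y_press time = 9.5 and y_cutting = 9.
cards enters the basis when its profit ≥ yᵀa₃ = 9.5·4 + 9·1 = 47.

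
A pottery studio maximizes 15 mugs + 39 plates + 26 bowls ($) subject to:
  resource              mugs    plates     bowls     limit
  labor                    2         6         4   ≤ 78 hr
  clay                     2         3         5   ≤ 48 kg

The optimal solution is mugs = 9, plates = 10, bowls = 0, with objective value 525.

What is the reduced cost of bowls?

Both labor and clay are binding at x*.
The binding rows give the dual system: 2·y_labor + 2·y_clay = 15 and 6·y_labor + 3·y_clay = 39.
Solving: y_labor = 5.5, y_clay = 2.
Reduced cost of bowls: c₃ − yᵀa₃ = 26 − (5.5·4 + 2·5) = 26 − 32 = -6.

-6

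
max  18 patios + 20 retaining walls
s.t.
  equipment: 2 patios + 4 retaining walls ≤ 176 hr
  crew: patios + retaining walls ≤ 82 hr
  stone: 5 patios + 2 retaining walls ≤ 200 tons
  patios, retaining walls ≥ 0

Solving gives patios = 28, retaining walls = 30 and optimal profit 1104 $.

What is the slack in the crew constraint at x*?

24

crew used = 1·28 + 1·30 = 58; slack = 82 − 58 = 24.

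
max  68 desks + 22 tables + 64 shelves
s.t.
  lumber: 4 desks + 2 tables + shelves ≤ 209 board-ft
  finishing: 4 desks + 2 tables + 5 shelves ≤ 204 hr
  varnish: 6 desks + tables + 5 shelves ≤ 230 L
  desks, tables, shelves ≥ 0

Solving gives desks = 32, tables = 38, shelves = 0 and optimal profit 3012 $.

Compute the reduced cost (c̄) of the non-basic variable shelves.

-6

Check each constraint at x*: lumber 204/209 (slack 5); finishing 204/204 (tight); varnish 230/230 (tight).
Slack constraints have shadow price 0 (complementary slackness).
From A_Bᵀ y = c: 4·y_finishing + 6·y_varnish = 68; 2·y_finishing + 1·y_varnish = 22.
→ y_finishing = 8 and y_varnish = 6.
Reduced cost of shelves: c₃ − yᵀa₃ = 64 − (8·5 + 6·5) = 64 − 70 = -6.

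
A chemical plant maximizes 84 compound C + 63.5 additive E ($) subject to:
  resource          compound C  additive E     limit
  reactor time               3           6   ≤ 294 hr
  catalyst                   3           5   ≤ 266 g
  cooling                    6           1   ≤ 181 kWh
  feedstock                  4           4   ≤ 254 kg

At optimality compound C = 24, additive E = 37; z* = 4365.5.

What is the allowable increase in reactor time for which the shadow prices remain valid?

11

Binding constraints: reactor time, cooling. The basis is B = [[3,6],[6,1]] with det -33.
Per unit increase in reactor time, x* moves by d = (-0.0303, 0.1818).
The basis stays optimal until catalyst becomes binding; allowable increase = 11 hr.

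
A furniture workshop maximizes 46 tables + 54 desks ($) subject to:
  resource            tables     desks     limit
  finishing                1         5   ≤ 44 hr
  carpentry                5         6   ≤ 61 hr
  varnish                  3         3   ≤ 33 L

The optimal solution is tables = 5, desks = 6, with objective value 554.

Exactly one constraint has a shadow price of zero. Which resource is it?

finishing

finishing: 35/44 (slack 9)
carpentry: 61/61 (binding)
varnish: 33/33 (binding)
By complementary slackness, a constraint with positive slack has shadow price 0 → finishing.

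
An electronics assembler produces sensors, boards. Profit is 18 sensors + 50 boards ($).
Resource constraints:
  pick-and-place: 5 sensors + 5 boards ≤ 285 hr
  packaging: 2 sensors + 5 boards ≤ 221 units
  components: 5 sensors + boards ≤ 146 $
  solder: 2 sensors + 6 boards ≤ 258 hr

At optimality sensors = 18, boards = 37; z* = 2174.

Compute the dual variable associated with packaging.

Binding: packaging and solder. Non-binding: pick-and-place (10 unused), components (19 unused).
Slack constraints have shadow price 0 (complementary slackness).
The binding rows give the dual system: 2·y_packaging + 2·y_solder = 18 and 5·y_packaging + 6·y_solder = 50.
This yields shadow prices y_packaging = 4, y_solder = 5.
Shadow price of packaging = 4.

4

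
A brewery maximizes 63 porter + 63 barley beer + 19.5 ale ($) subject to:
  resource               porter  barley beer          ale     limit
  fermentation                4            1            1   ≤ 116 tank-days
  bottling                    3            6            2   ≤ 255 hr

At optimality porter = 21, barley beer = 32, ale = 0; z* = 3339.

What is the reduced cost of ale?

Both fermentation and bottling are binding at x*.
From A_Bᵀ y = c: 4·y_fermentation + 3·y_bottling = 63; 1·y_fermentation + 6·y_bottling = 63.
→ y_fermentation = 9 and y_bottling = 9.
Reduced cost of ale: c₃ − yᵀa₃ = 19.5 − (9·1 + 9·2) = 19.5 − 27 = -7.5.

-7.5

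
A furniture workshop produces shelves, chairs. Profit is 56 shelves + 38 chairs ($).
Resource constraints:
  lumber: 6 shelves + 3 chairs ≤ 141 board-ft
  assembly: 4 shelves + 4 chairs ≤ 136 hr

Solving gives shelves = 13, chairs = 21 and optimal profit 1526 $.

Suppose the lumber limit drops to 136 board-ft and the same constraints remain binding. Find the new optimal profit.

1496

At the optimum: lumber uses 141 of 141 (binding); assembly uses 136 of 136 (binding).
From A_Bᵀ y = c: 6·y_lumber + 4·y_assembly = 56; 3·y_lumber + 4·y_assembly = 38.
→ y_lumber = 6 and y_assembly = 5.
Δz = y_lumber·Δb = 6 × (-5) = -30, so new z* = 1526 − 30 = 1496.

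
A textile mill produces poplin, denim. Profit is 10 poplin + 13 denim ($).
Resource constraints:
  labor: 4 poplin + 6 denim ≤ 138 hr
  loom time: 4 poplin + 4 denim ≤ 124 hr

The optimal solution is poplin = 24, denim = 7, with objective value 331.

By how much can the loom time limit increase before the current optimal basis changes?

Binding constraints: labor, loom time. The basis is B = [[4,6],[4,4]] with det -8.
Per unit increase in loom time, x* moves by d = (0.75, -0.5).
The basis stays optimal until denim reaches 0; allowable increase = 14 hr.

14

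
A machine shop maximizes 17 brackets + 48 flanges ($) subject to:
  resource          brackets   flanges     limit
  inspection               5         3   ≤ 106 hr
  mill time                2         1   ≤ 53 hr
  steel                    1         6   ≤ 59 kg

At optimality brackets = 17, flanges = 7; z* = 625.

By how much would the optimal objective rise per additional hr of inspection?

2

At the optimum: inspection uses 106 of 106 (binding); mill time uses 41 of 53 (slack = 12); steel uses 59 of 59 (binding).
Since mill time is not tight, its dual is 0.
Dual feasibility on the basic columns requires 5·y_inspection + 1·y_steel = 17, 3·y_inspection + 6·y_steel = 48.
Solving: y_inspection = 2, y_steel = 7.
Shadow price of inspection = 2.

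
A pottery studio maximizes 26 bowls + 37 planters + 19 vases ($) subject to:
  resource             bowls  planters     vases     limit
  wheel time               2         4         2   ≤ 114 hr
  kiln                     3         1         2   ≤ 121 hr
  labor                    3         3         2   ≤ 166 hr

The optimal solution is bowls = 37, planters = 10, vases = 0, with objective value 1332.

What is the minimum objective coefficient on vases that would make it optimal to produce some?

Binding: wheel time and kiln. Non-binding: labor (25 unused).
Slack constraints have shadow price 0 (complementary slackness).
Dual feasibility on the basic columns requires 2·y_wheel time + 3·y_kiln = 26, 4·y_wheel time + 1·y_kiln = 37.
Solving: y_wheel time = 8.5, y_kiln = 3.
vases enters the basis when its profit ≥ yᵀa₃ = 8.5·2 + 3·2 = 23.

23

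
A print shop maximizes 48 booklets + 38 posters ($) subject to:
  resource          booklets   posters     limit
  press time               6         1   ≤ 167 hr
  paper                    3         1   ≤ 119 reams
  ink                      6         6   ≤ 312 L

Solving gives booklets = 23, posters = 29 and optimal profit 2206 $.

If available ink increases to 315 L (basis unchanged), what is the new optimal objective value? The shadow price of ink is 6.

2224

Δb = 3, so new z* = 2206 + (6)·(3) = 2206 + 18 = 2224.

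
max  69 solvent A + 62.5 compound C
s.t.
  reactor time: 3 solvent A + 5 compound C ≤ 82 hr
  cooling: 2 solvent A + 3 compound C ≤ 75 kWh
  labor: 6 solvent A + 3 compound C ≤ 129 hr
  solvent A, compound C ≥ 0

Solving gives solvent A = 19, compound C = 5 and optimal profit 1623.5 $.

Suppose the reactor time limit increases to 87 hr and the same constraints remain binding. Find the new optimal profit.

Binding: reactor time and labor. Non-binding: cooling (22 unused).
Since cooling is not tight, its dual is 0.
The binding rows give the dual system: 3·y_reactor time + 6·y_labor = 69 and 5·y_reactor time + 3·y_labor = 62.5.
→ y_reactor time = 8 and y_labor = 7.5.
Δz = y_reactor time·Δb = 8 × (5) = 40, so new z* = 1623.5 + 40 = 1663.5.

1663.5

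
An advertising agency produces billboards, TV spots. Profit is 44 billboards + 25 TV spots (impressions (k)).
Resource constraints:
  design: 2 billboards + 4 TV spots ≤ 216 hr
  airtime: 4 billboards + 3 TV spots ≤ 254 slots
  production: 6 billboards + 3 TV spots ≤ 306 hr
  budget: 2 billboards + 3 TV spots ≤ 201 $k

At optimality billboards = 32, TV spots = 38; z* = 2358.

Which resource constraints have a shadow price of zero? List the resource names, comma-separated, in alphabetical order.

design: 216/216 (binding)
airtime: 242/254 (slack 12)
production: 306/306 (binding)
budget: 178/201 (slack 23)
By complementary slackness, a constraint with positive slack has shadow price 0 → airtime, budget.

airtime, budget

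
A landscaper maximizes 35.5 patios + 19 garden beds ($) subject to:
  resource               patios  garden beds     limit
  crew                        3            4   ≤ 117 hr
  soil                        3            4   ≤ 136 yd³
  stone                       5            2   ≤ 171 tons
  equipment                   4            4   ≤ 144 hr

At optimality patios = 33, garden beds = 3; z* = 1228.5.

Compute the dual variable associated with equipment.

2

Check each constraint at x*: crew 111/117 (slack 6); soil 111/136 (slack 25); stone 171/171 (tight); equipment 144/144 (tight).
By complementary slackness, y = 0 for the non-binding constraints.
The binding rows give the dual system: 5·y_stone + 4·y_equipment = 35.5 and 2·y_stone + 4·y_equipment = 19.
→ y_stone = 5.5 and y_equipment = 2.
Shadow price of equipment = 2.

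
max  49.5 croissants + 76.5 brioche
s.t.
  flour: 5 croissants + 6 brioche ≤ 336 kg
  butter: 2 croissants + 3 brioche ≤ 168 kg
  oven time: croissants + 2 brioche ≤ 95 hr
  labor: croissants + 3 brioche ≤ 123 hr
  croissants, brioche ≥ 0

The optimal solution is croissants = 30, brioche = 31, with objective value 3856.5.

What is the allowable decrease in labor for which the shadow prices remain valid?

Binding constraints: flour, labor. The basis is B = [[5,6],[1,3]] with det 9.
Per unit decrease in labor, x* moves by d = (0.6667, -0.5556).
The basis stays optimal until brioche reaches 0; allowable decrease = 55.8 hr.

55.8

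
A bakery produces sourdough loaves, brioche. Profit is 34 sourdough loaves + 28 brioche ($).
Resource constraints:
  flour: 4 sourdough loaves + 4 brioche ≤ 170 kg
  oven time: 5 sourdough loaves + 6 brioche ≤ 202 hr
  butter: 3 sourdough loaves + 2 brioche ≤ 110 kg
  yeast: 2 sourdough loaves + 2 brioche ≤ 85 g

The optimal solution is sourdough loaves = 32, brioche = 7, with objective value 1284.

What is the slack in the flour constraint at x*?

14

flour used = 4·32 + 4·7 = 156; slack = 170 − 156 = 14.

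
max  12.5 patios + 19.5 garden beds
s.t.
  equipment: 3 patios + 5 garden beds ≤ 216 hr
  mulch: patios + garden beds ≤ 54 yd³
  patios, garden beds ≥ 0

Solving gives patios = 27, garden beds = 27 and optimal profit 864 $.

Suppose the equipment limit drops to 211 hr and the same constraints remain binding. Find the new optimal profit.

At the optimum: equipment uses 216 of 216 (binding); mulch uses 54 of 54 (binding).
The binding rows give the dual system: 3·y_equipment + 1·y_mulch = 12.5 and 5·y_equipment + 1·y_mulch = 19.5.
This yields shadow prices y_equipment = 3.5, y_mulch = 2.
Δz = y_equipment·Δb = 3.5 × (-5) = -17.5, so new z* = 864 − 17.5 = 846.5.

846.5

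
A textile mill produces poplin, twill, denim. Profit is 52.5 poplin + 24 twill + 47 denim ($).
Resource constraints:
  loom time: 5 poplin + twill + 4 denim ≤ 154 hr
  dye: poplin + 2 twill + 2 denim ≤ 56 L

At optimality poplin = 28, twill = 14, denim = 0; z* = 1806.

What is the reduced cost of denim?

-4

Check each constraint at x*: loom time 154/154 (tight); dye 56/56 (tight).
Dual feasibility on the basic columns requires 5·y_loom time + 1·y_dye = 52.5, 1·y_loom time + 2·y_dye = 24.
→ y_loom time = 9 and y_dye = 7.5.
Reduced cost of denim: c₃ − yᵀa₃ = 47 − (9·4 + 7.5·2) = 47 − 51 = -4.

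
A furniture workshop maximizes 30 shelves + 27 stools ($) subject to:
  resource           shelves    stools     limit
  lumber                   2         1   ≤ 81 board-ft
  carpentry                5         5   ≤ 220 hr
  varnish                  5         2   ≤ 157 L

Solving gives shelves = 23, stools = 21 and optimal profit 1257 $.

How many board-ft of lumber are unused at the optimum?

14

lumber used = 2·23 + 1·21 = 67; slack = 81 − 67 = 14.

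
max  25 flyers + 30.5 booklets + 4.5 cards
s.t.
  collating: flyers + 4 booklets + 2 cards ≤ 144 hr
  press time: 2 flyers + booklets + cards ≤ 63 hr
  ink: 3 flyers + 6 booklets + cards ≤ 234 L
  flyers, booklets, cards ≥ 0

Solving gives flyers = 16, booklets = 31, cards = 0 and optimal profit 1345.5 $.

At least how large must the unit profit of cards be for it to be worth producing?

10.5

Check each constraint at x*: collating 140/144 (slack 4); press time 63/63 (tight); ink 234/234 (tight).
By complementary slackness, y = 0 for the non-binding constraint.
From A_Bᵀ y = c: 2·y_press time + 3·y_ink = 25; 1·y_press time + 6·y_ink = 30.5.
This yields shadow prices y_press time = 6.5, y_ink = 4.
cards enters the basis when its profit ≥ yᵀa₃ = 6.5·1 + 4·1 = 10.5.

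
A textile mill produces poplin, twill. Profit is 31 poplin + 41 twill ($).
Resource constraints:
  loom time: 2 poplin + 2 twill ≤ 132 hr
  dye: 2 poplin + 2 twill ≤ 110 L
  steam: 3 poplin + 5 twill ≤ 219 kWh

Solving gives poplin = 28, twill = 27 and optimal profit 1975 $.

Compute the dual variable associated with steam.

5

Check each constraint at x*: loom time 110/132 (slack 22); dye 110/110 (tight); steam 219/219 (tight).
By complementary slackness, y = 0 for the non-binding constraint.
The binding rows give the dual system: 2·y_dye + 3·y_steam = 31 and 2·y_dye + 5·y_steam = 41.
This yields shadow prices y_dye = 8, y_steam = 5.
Shadow price of steam = 5.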